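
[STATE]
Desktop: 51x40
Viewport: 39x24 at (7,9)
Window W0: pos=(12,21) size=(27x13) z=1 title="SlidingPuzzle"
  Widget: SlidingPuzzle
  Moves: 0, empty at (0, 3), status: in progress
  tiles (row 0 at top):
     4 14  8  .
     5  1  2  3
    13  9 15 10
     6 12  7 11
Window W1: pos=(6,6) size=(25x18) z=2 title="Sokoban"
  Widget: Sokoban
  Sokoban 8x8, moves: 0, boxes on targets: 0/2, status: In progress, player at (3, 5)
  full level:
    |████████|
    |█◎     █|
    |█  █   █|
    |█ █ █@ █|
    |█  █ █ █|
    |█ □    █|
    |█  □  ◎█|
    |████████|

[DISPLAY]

████████               ┃               
█◎     █               ┃               
█  █   █               ┃               
█ █ █@ █               ┃               
█  █ █ █               ┃               
█ □    █               ┃               
█  □  ◎█               ┃               
████████               ┃               
Moves: 0  0/2          ┃               
                       ┃               
                       ┃               
                       ┃               
                       ┃━━━━━━━┓       
                       ┃       ┃       
━━━━━━━━━━━━━━━━━━━━━━━┛───────┨       
     ┃┌────┬────┬────┬────┐    ┃       
     ┃│  4 │ 14 │  8 │    │    ┃       
     ┃├────┼────┼────┼────┤    ┃       
     ┃│  5 │  1 │  2 │  3 │    ┃       
     ┃├────┼────┼────┼────┤    ┃       
     ┃│ 13 │  9 │ 15 │ 10 │    ┃       
     ┃├────┼────┼────┼────┤    ┃       
     ┃│  6 │ 12 │  7 │ 11 │    ┃       
     ┃└────┴────┴────┴────┘    ┃       


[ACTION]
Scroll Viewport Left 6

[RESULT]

     ┃████████               ┃         
     ┃█◎     █               ┃         
     ┃█  █   █               ┃         
     ┃█ █ █@ █               ┃         
     ┃█  █ █ █               ┃         
     ┃█ □    █               ┃         
     ┃█  □  ◎█               ┃         
     ┃████████               ┃         
     ┃Moves: 0  0/2          ┃         
     ┃                       ┃         
     ┃                       ┃         
     ┃                       ┃         
     ┃                       ┃━━━━━━━┓ 
     ┃                       ┃       ┃ 
     ┗━━━━━━━━━━━━━━━━━━━━━━━┛───────┨ 
           ┃┌────┬────┬────┬────┐    ┃ 
           ┃│  4 │ 14 │  8 │    │    ┃ 
           ┃├────┼────┼────┼────┤    ┃ 
           ┃│  5 │  1 │  2 │  3 │    ┃ 
           ┃├────┼────┼────┼────┤    ┃ 
           ┃│ 13 │  9 │ 15 │ 10 │    ┃ 
           ┃├────┼────┼────┼────┤    ┃ 
           ┃│  6 │ 12 │  7 │ 11 │    ┃ 
           ┃└────┴────┴────┴────┘    ┃ 


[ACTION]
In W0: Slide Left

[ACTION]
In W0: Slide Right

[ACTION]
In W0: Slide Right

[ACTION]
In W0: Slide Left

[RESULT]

     ┃████████               ┃         
     ┃█◎     █               ┃         
     ┃█  █   █               ┃         
     ┃█ █ █@ █               ┃         
     ┃█  █ █ █               ┃         
     ┃█ □    █               ┃         
     ┃█  □  ◎█               ┃         
     ┃████████               ┃         
     ┃Moves: 0  0/2          ┃         
     ┃                       ┃         
     ┃                       ┃         
     ┃                       ┃         
     ┃                       ┃━━━━━━━┓ 
     ┃                       ┃       ┃ 
     ┗━━━━━━━━━━━━━━━━━━━━━━━┛───────┨ 
           ┃┌────┬────┬────┬────┐    ┃ 
           ┃│  4 │ 14 │    │  8 │    ┃ 
           ┃├────┼────┼────┼────┤    ┃ 
           ┃│  5 │  1 │  2 │  3 │    ┃ 
           ┃├────┼────┼────┼────┤    ┃ 
           ┃│ 13 │  9 │ 15 │ 10 │    ┃ 
           ┃├────┼────┼────┼────┤    ┃ 
           ┃│  6 │ 12 │  7 │ 11 │    ┃ 
           ┃└────┴────┴────┴────┘    ┃ 


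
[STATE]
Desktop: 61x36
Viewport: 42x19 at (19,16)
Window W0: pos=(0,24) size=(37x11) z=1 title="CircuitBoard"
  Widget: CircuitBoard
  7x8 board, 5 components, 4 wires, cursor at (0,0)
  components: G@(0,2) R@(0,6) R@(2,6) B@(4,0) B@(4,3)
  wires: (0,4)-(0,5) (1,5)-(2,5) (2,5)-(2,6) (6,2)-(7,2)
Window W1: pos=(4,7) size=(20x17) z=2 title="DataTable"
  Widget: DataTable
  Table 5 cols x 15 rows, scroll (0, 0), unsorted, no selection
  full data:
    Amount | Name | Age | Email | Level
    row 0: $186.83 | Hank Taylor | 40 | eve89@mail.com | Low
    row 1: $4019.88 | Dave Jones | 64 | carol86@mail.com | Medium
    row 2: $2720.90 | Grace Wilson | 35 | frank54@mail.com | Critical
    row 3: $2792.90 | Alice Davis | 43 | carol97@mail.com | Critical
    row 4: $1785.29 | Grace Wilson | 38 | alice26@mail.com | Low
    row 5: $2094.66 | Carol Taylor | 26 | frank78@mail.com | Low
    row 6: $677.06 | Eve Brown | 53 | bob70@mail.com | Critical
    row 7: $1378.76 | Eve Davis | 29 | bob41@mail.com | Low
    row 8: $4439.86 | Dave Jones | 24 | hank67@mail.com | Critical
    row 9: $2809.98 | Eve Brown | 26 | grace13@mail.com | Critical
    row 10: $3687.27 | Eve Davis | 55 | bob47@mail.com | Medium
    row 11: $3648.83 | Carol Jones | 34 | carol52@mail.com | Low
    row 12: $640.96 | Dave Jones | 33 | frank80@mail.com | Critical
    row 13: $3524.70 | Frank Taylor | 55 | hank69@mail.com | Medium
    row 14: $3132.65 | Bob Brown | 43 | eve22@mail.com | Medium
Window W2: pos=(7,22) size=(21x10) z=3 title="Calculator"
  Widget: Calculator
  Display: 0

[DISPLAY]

 Wil┃                                     
 Tay┃                                     
rown┃                                     
avis┃                                     
Jone┃                                     
rown┃                                     
━━━━━━━━┓                                 
        ┃                                 
────────┨━━━━━━━━┓                        
       0┃        ┃                        
─┬───┐  ┃────────┨                        
 │ ÷ │  ┃        ┃                        
─┼───┤  ┃ R      ┃                        
 │ × │  ┃        ┃                        
─┴───┘  ┃        ┃                        
━━━━━━━━┛        ┃                        
      · ─ R      ┃                        
                 ┃                        
━━━━━━━━━━━━━━━━━┛                        


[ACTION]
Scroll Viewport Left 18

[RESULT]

   ┃$1785.29│Grace Wil┃                   
   ┃$2094.66│Carol Tay┃                   
   ┃$677.06 │Eve Brown┃                   
   ┃$1378.76│Eve Davis┃                   
   ┃$4439.86│Dave Jone┃                   
   ┃$2809.98│Eve Brown┃                   
   ┃$3┏━━━━━━━━━━━━━━━━━━━┓               
   ┗━━┃ Calculator        ┃               
━━━━━━┠───────────────────┨━━━━━━━━┓      
 Circu┃                  0┃        ┃      
──────┃┌───┬───┬───┬───┐  ┃────────┨      
   0 1┃│ 7 │ 8 │ 9 │ ÷ │  ┃        ┃      
0  [.]┃├───┼───┼───┼───┤  ┃ R      ┃      
      ┃│ 4 │ 5 │ 6 │ × │  ┃        ┃      
1     ┃└───┴───┴───┴───┘  ┃        ┃      
      ┗━━━━━━━━━━━━━━━━━━━┛        ┃      
2                       · ─ R      ┃      
                                   ┃      
━━━━━━━━━━━━━━━━━━━━━━━━━━━━━━━━━━━┛      


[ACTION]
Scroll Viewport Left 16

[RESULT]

    ┃$1785.29│Grace Wil┃                  
    ┃$2094.66│Carol Tay┃                  
    ┃$677.06 │Eve Brown┃                  
    ┃$1378.76│Eve Davis┃                  
    ┃$4439.86│Dave Jone┃                  
    ┃$2809.98│Eve Brown┃                  
    ┃$3┏━━━━━━━━━━━━━━━━━━━┓              
    ┗━━┃ Calculator        ┃              
┏━━━━━━┠───────────────────┨━━━━━━━━┓     
┃ Circu┃                  0┃        ┃     
┠──────┃┌───┬───┬───┬───┐  ┃────────┨     
┃   0 1┃│ 7 │ 8 │ 9 │ ÷ │  ┃        ┃     
┃0  [.]┃├───┼───┼───┼───┤  ┃ R      ┃     
┃      ┃│ 4 │ 5 │ 6 │ × │  ┃        ┃     
┃1     ┃└───┴───┴───┴───┘  ┃        ┃     
┃      ┗━━━━━━━━━━━━━━━━━━━┛        ┃     
┃2                       · ─ R      ┃     
┃                                   ┃     
┗━━━━━━━━━━━━━━━━━━━━━━━━━━━━━━━━━━━┛     


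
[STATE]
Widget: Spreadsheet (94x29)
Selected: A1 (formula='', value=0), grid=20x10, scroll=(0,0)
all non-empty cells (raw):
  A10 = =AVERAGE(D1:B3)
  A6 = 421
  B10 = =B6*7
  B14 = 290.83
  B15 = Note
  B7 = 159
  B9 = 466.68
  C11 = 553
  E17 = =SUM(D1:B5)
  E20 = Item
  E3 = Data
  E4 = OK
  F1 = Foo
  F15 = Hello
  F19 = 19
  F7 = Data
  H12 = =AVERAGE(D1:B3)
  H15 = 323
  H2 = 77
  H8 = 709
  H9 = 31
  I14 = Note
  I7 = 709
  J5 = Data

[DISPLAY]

A1:                                                                                           
       A       B       C       D       E       F       G       H       I       J              
----------------------------------------------------------------------------------------------
  1      [0]       0       0       0       0Foo            0       0       0       0          
  2        0       0       0       0       0       0       0      77       0       0          
  3        0       0       0       0Data           0       0       0       0       0          
  4        0       0       0       0OK             0       0       0       0       0          
  5        0       0       0       0       0       0       0       0       0Data              
  6      421       0       0       0       0       0       0       0       0       0          
  7        0     159       0       0       0Data           0       0     709       0          
  8        0       0       0       0       0       0       0     709       0       0          
  9        0  466.68       0       0       0       0       0      31       0       0          
 10        0       0       0       0       0       0       0       0       0       0          
 11        0       0     553       0       0       0       0       0       0       0          
 12        0       0       0       0       0       0       0       0       0       0          
 13        0       0       0       0       0       0       0       0       0       0          
 14        0  290.83       0       0       0       0       0       0Note           0          
 15        0Note           0       0       0Hello          0     323       0       0          
 16        0       0       0       0       0       0       0       0       0       0          
 17        0       0       0       0       0       0       0       0       0       0          
 18        0       0       0       0       0       0       0       0       0       0          
 19        0       0       0       0       0      19       0       0       0       0          
 20        0       0       0       0Item           0       0       0       0       0          
                                                                                              
                                                                                              
                                                                                              
                                                                                              
                                                                                              
                                                                                              


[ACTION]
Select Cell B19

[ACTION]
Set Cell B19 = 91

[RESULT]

B19: 91                                                                                       
       A       B       C       D       E       F       G       H       I       J              
----------------------------------------------------------------------------------------------
  1        0       0       0       0       0Foo            0       0       0       0          
  2        0       0       0       0       0       0       0      77       0       0          
  3        0       0       0       0Data           0       0       0       0       0          
  4        0       0       0       0OK             0       0       0       0       0          
  5        0       0       0       0       0       0       0       0       0Data              
  6      421       0       0       0       0       0       0       0       0       0          
  7        0     159       0       0       0Data           0       0     709       0          
  8        0       0       0       0       0       0       0     709       0       0          
  9        0  466.68       0       0       0       0       0      31       0       0          
 10        0       0       0       0       0       0       0       0       0       0          
 11        0       0     553       0       0       0       0       0       0       0          
 12        0       0       0       0       0       0       0       0       0       0          
 13        0       0       0       0       0       0       0       0       0       0          
 14        0  290.83       0       0       0       0       0       0Note           0          
 15        0Note           0       0       0Hello          0     323       0       0          
 16        0       0       0       0       0       0       0       0       0       0          
 17        0       0       0       0       0       0       0       0       0       0          
 18        0       0       0       0       0       0       0       0       0       0          
 19        0    [91]       0       0       0      19       0       0       0       0          
 20        0       0       0       0Item           0       0       0       0       0          
                                                                                              
                                                                                              
                                                                                              
                                                                                              
                                                                                              
                                                                                              


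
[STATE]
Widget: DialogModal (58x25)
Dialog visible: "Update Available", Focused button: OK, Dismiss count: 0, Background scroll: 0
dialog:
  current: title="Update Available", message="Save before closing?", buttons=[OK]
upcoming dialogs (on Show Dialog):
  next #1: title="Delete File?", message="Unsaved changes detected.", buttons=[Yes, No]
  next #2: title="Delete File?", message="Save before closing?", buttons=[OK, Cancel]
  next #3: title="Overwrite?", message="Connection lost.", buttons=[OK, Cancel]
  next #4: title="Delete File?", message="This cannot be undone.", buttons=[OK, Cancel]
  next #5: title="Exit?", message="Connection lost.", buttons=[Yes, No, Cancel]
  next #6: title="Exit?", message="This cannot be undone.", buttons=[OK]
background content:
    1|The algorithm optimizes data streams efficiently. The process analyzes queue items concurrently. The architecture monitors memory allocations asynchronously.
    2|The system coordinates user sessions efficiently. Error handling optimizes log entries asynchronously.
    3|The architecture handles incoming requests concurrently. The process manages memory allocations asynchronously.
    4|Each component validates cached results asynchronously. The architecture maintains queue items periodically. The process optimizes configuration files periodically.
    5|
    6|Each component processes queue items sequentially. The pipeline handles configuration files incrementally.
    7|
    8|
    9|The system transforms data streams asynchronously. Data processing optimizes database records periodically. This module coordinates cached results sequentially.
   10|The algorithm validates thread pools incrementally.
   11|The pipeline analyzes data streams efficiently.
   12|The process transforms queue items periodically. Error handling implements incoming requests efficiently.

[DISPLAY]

The algorithm optimizes data streams efficiently. The proc
The system coordinates user sessions efficiently. Error ha
The architecture handles incoming requests concurrently. T
Each component validates cached results asynchronously. Th
                                                          
Each component processes queue items sequentially. The pip
                                                          
                                                          
The system transforms data streams asynchronously. Data pr
The algorithm validates thread pools incrementally.       
The pipeline anal┌──────────────────────┐ently.           
The process trans│   Update Available   │ically. Error han
                 │ Save before closing? │                 
                 │         [OK]         │                 
                 └──────────────────────┘                 
                                                          
                                                          
                                                          
                                                          
                                                          
                                                          
                                                          
                                                          
                                                          
                                                          


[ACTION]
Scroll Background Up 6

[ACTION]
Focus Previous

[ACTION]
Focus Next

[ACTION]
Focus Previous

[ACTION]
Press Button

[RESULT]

The algorithm optimizes data streams efficiently. The proc
The system coordinates user sessions efficiently. Error ha
The architecture handles incoming requests concurrently. T
Each component validates cached results asynchronously. Th
                                                          
Each component processes queue items sequentially. The pip
                                                          
                                                          
The system transforms data streams asynchronously. Data pr
The algorithm validates thread pools incrementally.       
The pipeline analyzes data streams efficiently.           
The process transforms queue items periodically. Error han
                                                          
                                                          
                                                          
                                                          
                                                          
                                                          
                                                          
                                                          
                                                          
                                                          
                                                          
                                                          
                                                          


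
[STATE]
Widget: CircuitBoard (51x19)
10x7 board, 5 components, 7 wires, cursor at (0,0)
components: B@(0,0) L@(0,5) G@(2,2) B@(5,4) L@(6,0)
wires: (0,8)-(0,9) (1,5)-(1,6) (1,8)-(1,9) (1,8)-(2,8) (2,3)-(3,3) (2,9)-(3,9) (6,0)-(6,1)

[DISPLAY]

   0 1 2 3 4 5 6 7 8 9                             
0  [B]                  L           · ─ ·          
                                                   
1                       · ─ ·       · ─ ·          
                                    │              
2           G   ·                   ·   ·          
                │                       │          
3               ·                       ·          
                                                   
4                                                  
                                                   
5                   B                              
                                                   
6   L ─ ·                                          
Cursor: (0,0)                                      
                                                   
                                                   
                                                   
                                                   


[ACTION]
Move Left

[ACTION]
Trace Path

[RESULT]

   0 1 2 3 4 5 6 7 8 9                             
0  [B]                  L           · ─ ·          
                                                   
1                       · ─ ·       · ─ ·          
                                    │              
2           G   ·                   ·   ·          
                │                       │          
3               ·                       ·          
                                                   
4                                                  
                                                   
5                   B                              
                                                   
6   L ─ ·                                          
Cursor: (0,0)  Trace: B (1 nodes)                  
                                                   
                                                   
                                                   
                                                   


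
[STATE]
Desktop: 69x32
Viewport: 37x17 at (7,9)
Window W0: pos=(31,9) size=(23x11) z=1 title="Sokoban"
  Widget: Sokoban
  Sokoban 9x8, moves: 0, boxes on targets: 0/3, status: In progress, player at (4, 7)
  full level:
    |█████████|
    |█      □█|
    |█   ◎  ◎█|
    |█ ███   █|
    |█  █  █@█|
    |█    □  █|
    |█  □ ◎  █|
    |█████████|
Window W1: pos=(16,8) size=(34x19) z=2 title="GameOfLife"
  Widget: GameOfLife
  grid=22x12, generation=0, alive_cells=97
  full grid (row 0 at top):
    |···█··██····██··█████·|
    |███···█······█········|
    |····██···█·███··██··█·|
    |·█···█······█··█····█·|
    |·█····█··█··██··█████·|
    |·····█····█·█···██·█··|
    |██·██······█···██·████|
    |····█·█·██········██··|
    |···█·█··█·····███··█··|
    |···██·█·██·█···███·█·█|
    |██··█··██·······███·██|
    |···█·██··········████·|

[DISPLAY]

         ┃ GameOfLife                
         ┠───────────────────────────
         ┃Gen: 0                     
         ┃···█··██····██··█████·     
         ┃███···█······█········     
         ┃····██···█·███··██··█·     
         ┃·█···█······█··█····█·     
         ┃·█····█··█··██··█████·     
         ┃·····█····█·█···██·█··     
         ┃██·██······█···██·████     
         ┃····█·█·██········██··     
         ┃···█·█··█·····███··█··     
         ┃···██·█·██·█···███·█·█     
         ┃██··█··██·······███·██     
         ┃···█·██··········████·     
         ┃                           
         ┃                           


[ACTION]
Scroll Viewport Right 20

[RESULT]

e                     ┃━━━┓          
──────────────────────┨   ┃          
                      ┃───┨          
··██··█████·          ┃   ┃          
···█········          ┃   ┃          
·███··██··█·          ┃   ┃          
··█··█····█·          ┃   ┃          
··██··█████·          ┃   ┃          
█·█···██·█··          ┃   ┃          
·█···██·████          ┃   ┃          
········██··          ┃━━━┛          
····███··█··          ┃              
·█···███·█·█          ┃              
······███·██          ┃              
·······████·          ┃              
                      ┃              
                      ┃              


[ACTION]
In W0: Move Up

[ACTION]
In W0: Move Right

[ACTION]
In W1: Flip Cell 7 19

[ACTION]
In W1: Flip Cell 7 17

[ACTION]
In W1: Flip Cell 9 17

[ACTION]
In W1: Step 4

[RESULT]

e                     ┃━━━┓          
──────────────────────┨   ┃          
                      ┃───┨          
···██···█···          ┃   ┃          
·██·········          ┃   ┃          
██·█·████···          ┃   ┃          
█··█·███·██·          ┃   ┃          
█·█······█··          ┃   ┃          
··█······█·█          ┃   ┃          
·█·······█·█          ┃   ┃          
········██·█          ┃━━━┛          
·······██··█          ┃              
█·██··██···█          ┃              
█···██·····█          ┃              
··········██          ┃              
                      ┃              
                      ┃              


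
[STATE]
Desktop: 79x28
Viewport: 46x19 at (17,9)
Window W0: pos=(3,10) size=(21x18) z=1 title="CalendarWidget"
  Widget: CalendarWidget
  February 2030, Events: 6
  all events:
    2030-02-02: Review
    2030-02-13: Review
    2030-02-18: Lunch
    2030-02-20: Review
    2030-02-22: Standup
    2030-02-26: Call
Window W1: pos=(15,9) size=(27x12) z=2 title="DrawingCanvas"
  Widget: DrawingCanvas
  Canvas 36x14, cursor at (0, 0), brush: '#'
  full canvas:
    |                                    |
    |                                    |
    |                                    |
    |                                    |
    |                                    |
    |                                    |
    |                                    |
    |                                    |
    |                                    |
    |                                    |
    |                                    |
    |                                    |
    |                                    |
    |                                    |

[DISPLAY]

━━━━━━━━━━━━━━━━━━━━━━━━┓                     
DrawingCanvas           ┃                     
────────────────────────┨                     
                        ┃                     
                        ┃                     
                        ┃                     
                        ┃                     
                        ┃                     
                        ┃                     
                        ┃                     
                        ┃                     
━━━━━━━━━━━━━━━━━━━━━━━━┛                     
      ┃                                       
      ┃                                       
      ┃                                       
      ┃                                       
      ┃                                       
      ┃                                       
━━━━━━┛                                       


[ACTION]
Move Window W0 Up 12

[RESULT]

━━━━━━━━━━━━━━━━━━━━━━━━┓                     
DrawingCanvas           ┃                     
────────────────────────┨                     
                        ┃                     
                        ┃                     
                        ┃                     
                        ┃                     
                        ┃                     
                        ┃                     
                        ┃                     
                        ┃                     
━━━━━━━━━━━━━━━━━━━━━━━━┛                     
                                              
                                              
                                              
                                              
                                              
                                              
                                              


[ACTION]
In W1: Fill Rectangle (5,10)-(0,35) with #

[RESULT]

━━━━━━━━━━━━━━━━━━━━━━━━┓                     
DrawingCanvas           ┃                     
────────────────────────┨                     
         ###############┃                     
         ###############┃                     
         ###############┃                     
         ###############┃                     
         ###############┃                     
         ###############┃                     
                        ┃                     
                        ┃                     
━━━━━━━━━━━━━━━━━━━━━━━━┛                     
                                              
                                              
                                              
                                              
                                              
                                              
                                              


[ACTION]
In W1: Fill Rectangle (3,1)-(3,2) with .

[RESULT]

━━━━━━━━━━━━━━━━━━━━━━━━┓                     
DrawingCanvas           ┃                     
────────────────────────┨                     
         ###############┃                     
         ###############┃                     
         ###############┃                     
..       ###############┃                     
         ###############┃                     
         ###############┃                     
                        ┃                     
                        ┃                     
━━━━━━━━━━━━━━━━━━━━━━━━┛                     
                                              
                                              
                                              
                                              
                                              
                                              
                                              


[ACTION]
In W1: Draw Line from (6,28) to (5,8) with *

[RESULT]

━━━━━━━━━━━━━━━━━━━━━━━━┓                     
DrawingCanvas           ┃                     
────────────────────────┨                     
         ###############┃                     
         ###############┃                     
         ###############┃                     
..       ###############┃                     
         ###############┃                     
       **********#######┃                     
                 *******┃                     
                        ┃                     
━━━━━━━━━━━━━━━━━━━━━━━━┛                     
                                              
                                              
                                              
                                              
                                              
                                              
                                              


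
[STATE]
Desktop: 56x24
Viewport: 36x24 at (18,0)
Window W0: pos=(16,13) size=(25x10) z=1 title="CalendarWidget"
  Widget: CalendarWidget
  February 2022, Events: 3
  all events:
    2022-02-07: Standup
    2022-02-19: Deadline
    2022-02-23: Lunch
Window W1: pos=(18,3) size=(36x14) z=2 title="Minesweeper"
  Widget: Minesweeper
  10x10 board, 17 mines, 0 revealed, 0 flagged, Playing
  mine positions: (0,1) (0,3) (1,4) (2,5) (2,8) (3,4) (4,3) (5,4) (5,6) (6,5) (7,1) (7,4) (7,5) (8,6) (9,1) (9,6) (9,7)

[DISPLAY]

                                    
                                    
                                    
┏━━━━━━━━━━━━━━━━━━━━━━━━━━━━━━━━━━┓
┃ Minesweeper                      ┃
┠──────────────────────────────────┨
┃■■■■■■■■■■                        ┃
┃■■■■■■■■■■                        ┃
┃■■■■■■■■■■                        ┃
┃■■■■■■■■■■                        ┃
┃■■■■■■■■■■                        ┃
┃■■■■■■■■■■                        ┃
┃■■■■■■■■■■                        ┃
┃■■■■■■■■■■                        ┃
┃■■■■■■■■■■                        ┃
┃■■■■■■■■■■                        ┃
┗━━━━━━━━━━━━━━━━━━━━━━━━━━━━━━━━━━┛
o Tu We Th Fr Sa Su   ┃             
   1  2  3  4  5  6   ┃             
7*  8  9 10 11 12 13  ┃             
4 15 16 17 18 19* 20  ┃             
1 22 23* 24 25 26 27  ┃             
━━━━━━━━━━━━━━━━━━━━━━┛             
                                    


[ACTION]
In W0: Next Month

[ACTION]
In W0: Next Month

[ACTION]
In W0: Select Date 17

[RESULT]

                                    
                                    
                                    
┏━━━━━━━━━━━━━━━━━━━━━━━━━━━━━━━━━━┓
┃ Minesweeper                      ┃
┠──────────────────────────────────┨
┃■■■■■■■■■■                        ┃
┃■■■■■■■■■■                        ┃
┃■■■■■■■■■■                        ┃
┃■■■■■■■■■■                        ┃
┃■■■■■■■■■■                        ┃
┃■■■■■■■■■■                        ┃
┃■■■■■■■■■■                        ┃
┃■■■■■■■■■■                        ┃
┃■■■■■■■■■■                        ┃
┃■■■■■■■■■■                        ┃
┗━━━━━━━━━━━━━━━━━━━━━━━━━━━━━━━━━━┛
o Tu We Th Fr Sa Su   ┃             
            1  2  3   ┃             
4  5  6  7  8  9 10   ┃             
1 12 13 14 15 16 [17] ┃             
8 19 20 21 22 23 24   ┃             
━━━━━━━━━━━━━━━━━━━━━━┛             
                                    


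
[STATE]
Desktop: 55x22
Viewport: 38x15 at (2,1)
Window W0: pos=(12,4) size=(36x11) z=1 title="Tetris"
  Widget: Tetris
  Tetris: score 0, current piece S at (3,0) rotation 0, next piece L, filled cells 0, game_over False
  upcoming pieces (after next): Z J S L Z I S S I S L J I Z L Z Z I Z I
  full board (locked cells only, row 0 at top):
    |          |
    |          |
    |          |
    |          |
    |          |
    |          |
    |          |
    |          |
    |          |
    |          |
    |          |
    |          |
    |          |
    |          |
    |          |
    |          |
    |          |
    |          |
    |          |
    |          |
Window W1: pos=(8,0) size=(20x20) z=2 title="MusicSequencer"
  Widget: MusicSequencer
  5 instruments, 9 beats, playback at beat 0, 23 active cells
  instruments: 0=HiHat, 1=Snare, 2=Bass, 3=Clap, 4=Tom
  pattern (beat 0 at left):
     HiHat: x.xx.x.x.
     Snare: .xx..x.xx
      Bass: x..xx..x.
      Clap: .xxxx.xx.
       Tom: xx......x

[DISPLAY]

      ┃ MusicSequencer   ┃            
      ┠──────────────────┨            
      ┃      ▼12345678   ┃            
      ┃ HiHat█·██·█·█·   ┃━━━━━━━━━━━━
      ┃ Snare·██··█·██   ┃            
      ┃  Bass█··██··█·   ┃────────────
      ┃  Clap·████·██·   ┃:           
      ┃   Tom██······█   ┃            
      ┃                  ┃            
      ┃                  ┃            
      ┃                  ┃            
      ┃                  ┃            
      ┃                  ┃e:          
      ┃                  ┃━━━━━━━━━━━━
      ┃                  ┃            


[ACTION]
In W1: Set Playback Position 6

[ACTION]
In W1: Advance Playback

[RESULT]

      ┃ MusicSequencer   ┃            
      ┠──────────────────┨            
      ┃      0123456▼8   ┃            
      ┃ HiHat█·██·█·█·   ┃━━━━━━━━━━━━
      ┃ Snare·██··█·██   ┃            
      ┃  Bass█··██··█·   ┃────────────
      ┃  Clap·████·██·   ┃:           
      ┃   Tom██······█   ┃            
      ┃                  ┃            
      ┃                  ┃            
      ┃                  ┃            
      ┃                  ┃            
      ┃                  ┃e:          
      ┃                  ┃━━━━━━━━━━━━
      ┃                  ┃            


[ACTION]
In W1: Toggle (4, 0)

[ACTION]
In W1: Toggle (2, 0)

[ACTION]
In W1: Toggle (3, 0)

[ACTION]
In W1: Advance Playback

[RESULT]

      ┃ MusicSequencer   ┃            
      ┠──────────────────┨            
      ┃      01234567▼   ┃            
      ┃ HiHat█·██·█·█·   ┃━━━━━━━━━━━━
      ┃ Snare·██··█·██   ┃            
      ┃  Bass···██··█·   ┃────────────
      ┃  Clap█████·██·   ┃:           
      ┃   Tom·█······█   ┃            
      ┃                  ┃            
      ┃                  ┃            
      ┃                  ┃            
      ┃                  ┃            
      ┃                  ┃e:          
      ┃                  ┃━━━━━━━━━━━━
      ┃                  ┃            
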